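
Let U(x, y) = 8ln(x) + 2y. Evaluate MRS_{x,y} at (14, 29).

MU_x = 8/x, MU_y = 2.
MRS = 8/x ÷ 2.
At (14, 29): MRS = 2/7.
That is, one extra unit of x is worth 2/7 units of y at the margin.

MRS = 2/7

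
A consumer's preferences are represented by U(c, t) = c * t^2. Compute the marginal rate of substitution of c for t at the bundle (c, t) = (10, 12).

MRS = 0.6

MU_c = t^2 and MU_t = 2·c·t.
MRS = MU_c/MU_t = (1/2)·t/c.
At (10, 12): MRS = 0.6.
So at (10, 12) the consumer would give up 0.6 units of t for one more unit of c.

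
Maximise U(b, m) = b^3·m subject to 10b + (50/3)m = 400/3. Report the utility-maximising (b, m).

b* = 10, m* = 2

MU_b = 3·b^2·m and MU_m = b^3.
MRS = MU_b/MU_m = (3/1)·m/b.
Tangency: set MRS = p_b/p_m = 10/(50/3) = 0.6.
So (3/1)·m/b = 0.6, i.e. m = 0.2·b.
Substitute into the budget 10·b + (50/3)·m = 400/3: (40/3)·b = 400/3, so b* = 10.
Then m* = 0.2·10 = 2.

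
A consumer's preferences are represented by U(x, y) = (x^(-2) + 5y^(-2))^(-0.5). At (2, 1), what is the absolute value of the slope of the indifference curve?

For CES with ρ = -2, MRS = (1/5)·(y/x)^3.
At (2, 1): MRS = 1/40.
That is, one extra unit of x is worth 1/40 units of y at the margin.

MRS = 1/40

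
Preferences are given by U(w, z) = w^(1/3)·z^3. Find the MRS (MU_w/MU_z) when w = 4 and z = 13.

MRS = 13/36

MU_w = 1/3·w^(-2/3)·z^3 and MU_z = 3·w^(1/3)·z^2.
MRS = MU_w/MU_z = (1/9)·z/w.
At (4, 13): MRS = 13/36.
The indifference curve has slope −13/36 at this bundle.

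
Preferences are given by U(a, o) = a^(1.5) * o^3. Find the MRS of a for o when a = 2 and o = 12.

MRS = 3

MU_a = 1.5·√a·o^3 and MU_o = 3·a^(1.5)·o^2.
MRS = MU_a/MU_o = (0.5)·o/a.
At (2, 12): MRS = 3.
That is, one extra unit of a is worth 3 units of o at the margin.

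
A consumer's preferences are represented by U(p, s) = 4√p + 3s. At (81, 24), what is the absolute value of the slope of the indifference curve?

MU_p = 4/(2√p), MU_s = 3.
MRS = 4/(2√p) ÷ 3.
At (81, 24): MRS = 2/27.
That is, one extra unit of p is worth 2/27 units of s at the margin.

MRS = 2/27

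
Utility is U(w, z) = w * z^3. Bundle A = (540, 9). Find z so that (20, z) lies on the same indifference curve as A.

U(540, 9) = 393660.
Set U(20, z) = 393660 and solve.
With w = 20: z^3 = 393660/20 = 19683; taking the cube root, z = 27.
Check: U(20, 27) = 393660.

z = 27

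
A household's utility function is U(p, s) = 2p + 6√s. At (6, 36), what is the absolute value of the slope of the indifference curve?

MU_p = 2, MU_s = 6/(2√s).
MRS = 2 ÷ (6/(2√s)).
At (6, 36): MRS = 4.
That is, one extra unit of p is worth 4 units of s at the margin.

MRS = 4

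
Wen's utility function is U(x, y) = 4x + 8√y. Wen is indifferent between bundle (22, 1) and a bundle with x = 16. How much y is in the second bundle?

U(22, 1) = 96.
Set U(16, y) = 96 and solve.
With x = 16: 8√y = 96 − 4·16 = 32, so √y = 4 and y = 16.
Check: U(16, 16) = 96.

y = 16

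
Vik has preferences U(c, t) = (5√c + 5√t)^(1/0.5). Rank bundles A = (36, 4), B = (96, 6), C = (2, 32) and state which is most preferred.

Bundle B

Evaluate utility at each bundle:
U(A) = 1600.000.
U(B) = 3750.000.
U(C) = 1250.000.
Highest utility is B, so B ≻ A ≻ C.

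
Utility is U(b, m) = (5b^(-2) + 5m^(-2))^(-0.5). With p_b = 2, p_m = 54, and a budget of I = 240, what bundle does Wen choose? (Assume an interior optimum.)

b* = 12, m* = 4

For CES with ρ = -2, MRS = (m/b)^3.
Tangency: set MRS = p_b/p_m = 2/54 = 1/27.
So (m/b)^3 = 1/27; taking the cube root, m/b = 1/3, i.e. m = (1/3)·b.
Substitute into the budget 2·b + 54·m = 240: 20·b = 240, so b* = 12 and m* = (1/3)·12 = 4.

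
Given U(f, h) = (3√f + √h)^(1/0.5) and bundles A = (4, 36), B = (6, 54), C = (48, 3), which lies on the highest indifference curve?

Evaluate utility at each bundle:
U(A) = 144.000.
U(B) = 216.000.
U(C) = 507.000.
Highest utility is C, so C ≻ B ≻ A.

Bundle C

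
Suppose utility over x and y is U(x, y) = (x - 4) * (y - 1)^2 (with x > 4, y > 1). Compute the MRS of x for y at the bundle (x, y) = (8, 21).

MU_x = (y−1)^2, MU_y = 2·(x−4)·(y−1).
MRS = (1/2)·(y−1)/(x−4).
At (8, 21): MRS = 2.5.
That is, one extra unit of x is worth 2.5 units of y at the margin.

MRS = 2.5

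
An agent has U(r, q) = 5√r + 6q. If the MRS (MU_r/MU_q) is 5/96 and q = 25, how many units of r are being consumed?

MU_r = 5/(2√r), MU_q = 6.
MRS = 5/(2√r) ÷ 6.
MRS depends only on r: (5/12)/√r = 5/96 ⇒ √r = (5/12)/(5/96) = 8 ⇒ r = 64.

r = 64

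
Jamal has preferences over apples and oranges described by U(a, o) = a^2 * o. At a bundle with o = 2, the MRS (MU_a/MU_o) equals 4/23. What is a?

MU_a = 2·a·o and MU_o = a^2.
MRS = MU_a/MU_o = (2/1)·o/a.
Substitute o = 2: MRS = 4/a. Setting 4/a = 4/23 gives a = 4/(4/23) = 23.

a = 23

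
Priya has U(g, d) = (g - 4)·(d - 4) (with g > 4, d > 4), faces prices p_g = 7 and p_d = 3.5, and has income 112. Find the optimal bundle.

MU_g = (d−4), MU_d = (g−4).
MRS = (d−4)/(g−4).
Tangency: set MRS = p_g/p_d = 7/3.5 = 2.
So (d − 4)/(g − 4) = 2, i.e. (d − 4) = 2·(g − 4).
Rewrite the budget in excess-of-subsistence terms: 7·(g − 4) + 3.5·(d − 4) = 112 − 7·4 − 3.5·4 = 70.
Substituting, 14·(g − 4) = 70, so g − 4 = 5 and g* = 9.
Then d − 4 = 2·5 = 10, so d* = 14.

g* = 9, d* = 14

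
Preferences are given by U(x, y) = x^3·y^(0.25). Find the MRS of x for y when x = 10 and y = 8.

MRS = 9.6

MU_x = 3·x^2·y^(0.25) and MU_y = 0.25·x^3·y^(-0.75).
MRS = MU_x/MU_y = (12)·y/x.
At (10, 8): MRS = 9.6.
The indifference curve has slope −9.6 at this bundle.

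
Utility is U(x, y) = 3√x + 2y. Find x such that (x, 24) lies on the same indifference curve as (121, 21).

U(121, 21) = 75.
Set U(x, 24) = 75 and solve.
With y = 24: 3√x = 75 − 2·24 = 27, so √x = 9 and x = 81.
Check: U(81, 24) = 75.

x = 81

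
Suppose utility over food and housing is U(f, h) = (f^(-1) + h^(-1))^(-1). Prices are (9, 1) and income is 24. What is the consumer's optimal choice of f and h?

f* = 2, h* = 6

For CES with ρ = -1, MRS = (h/f)^2.
Tangency: set MRS = p_f/p_h = 9/1 = 9.
So (h/f)^2 = 9; taking the square root, h/f = 3, i.e. h = 3·f.
Substitute into the budget 9·f + 1·h = 24: 12·f = 24, so f* = 2 and h* = 3·2 = 6.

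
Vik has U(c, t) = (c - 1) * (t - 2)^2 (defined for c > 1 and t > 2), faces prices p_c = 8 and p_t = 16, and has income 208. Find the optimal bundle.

MU_c = (t−2)^2, MU_t = 2·(c−1)·(t−2).
MRS = (1/2)·(t−2)/(c−1).
Tangency: set MRS = p_c/p_t = 8/16 = 0.5.
So (1/2)·(t − 2)/(c − 1) = 0.5, i.e. (t − 2) = (c − 1).
Rewrite the budget in excess-of-subsistence terms: 8·(c − 1) + 16·(t − 2) = 208 − 8·1 − 16·2 = 168.
Substituting, 24·(c − 1) = 168, so c − 1 = 7 and c* = 8.
Then t − 2 = 7, so t* = 9.

c* = 8, t* = 9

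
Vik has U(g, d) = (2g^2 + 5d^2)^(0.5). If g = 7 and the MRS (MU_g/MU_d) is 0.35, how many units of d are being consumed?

d = 8

For CES with ρ = 2, MRS = (2/5)·(d/g)^(-1).
Setting (2/5)·(d/7)^(-1) = 0.35 gives (d/7)^(-1) = 0.875, so d/7 = 8/7 and d = 8.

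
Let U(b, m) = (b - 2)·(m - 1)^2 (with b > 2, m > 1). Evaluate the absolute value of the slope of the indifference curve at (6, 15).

MRS = 1.75

MU_b = (m−1)^2, MU_m = 2·(b−2)·(m−1).
MRS = (1/2)·(m−1)/(b−2).
At (6, 15): MRS = 1.75.
So at (6, 15) the consumer would give up 1.75 units of m for one more unit of b.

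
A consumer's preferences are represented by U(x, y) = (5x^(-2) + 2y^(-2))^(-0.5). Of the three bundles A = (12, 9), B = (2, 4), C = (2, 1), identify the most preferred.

Evaluate utility at each bundle:
U(A) = 4.103.
U(B) = 0.853.
U(C) = 0.555.
Highest utility is A, so A ≻ B ≻ C.

Bundle A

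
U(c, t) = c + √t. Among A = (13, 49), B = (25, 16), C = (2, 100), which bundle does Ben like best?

Bundle B

Evaluate utility at each bundle:
U(A) = 20.000.
U(B) = 29.000.
U(C) = 12.000.
Highest utility is B, so B ≻ A ≻ C.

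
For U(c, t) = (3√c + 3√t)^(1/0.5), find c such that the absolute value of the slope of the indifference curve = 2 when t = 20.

c = 5

For CES with ρ = 0.5, MRS = √(t/c).
Setting √(20/c) = 2 gives 20/c = 4 and c = 5.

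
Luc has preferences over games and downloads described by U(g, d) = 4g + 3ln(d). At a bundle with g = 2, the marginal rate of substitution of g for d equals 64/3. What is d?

MU_g = 4, MU_d = 3/d.
MRS = 4 ÷ (3/d).
MRS depends only on d: (4/3)·d = 64/3 ⇒ d = (64/3)/(4/3) = 16.

d = 16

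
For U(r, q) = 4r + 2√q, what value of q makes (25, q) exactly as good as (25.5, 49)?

U(25.5, 49) = 116.
Set U(25, q) = 116 and solve.
With r = 25: 2√q = 116 − 4·25 = 16, so √q = 8 and q = 64.
Check: U(25, 64) = 116.

q = 64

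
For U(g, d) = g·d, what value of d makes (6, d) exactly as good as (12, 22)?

d = 44

U(12, 22) = 264.
Set U(6, d) = 264 and solve.
With g = 6: d = 264/6 = 44.
Check: U(6, 44) = 264.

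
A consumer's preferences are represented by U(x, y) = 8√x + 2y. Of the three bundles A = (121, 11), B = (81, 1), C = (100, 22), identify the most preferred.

Evaluate utility at each bundle:
U(A) = 110.000.
U(B) = 74.000.
U(C) = 124.000.
Highest utility is C, so C ≻ A ≻ B.

Bundle C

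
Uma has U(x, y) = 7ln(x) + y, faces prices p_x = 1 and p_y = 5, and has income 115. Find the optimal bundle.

MU_x = 7/x, MU_y = 1.
MRS = 7/x ÷ 1.
Tangency: set MRS = p_x/p_y = 1/5 = 0.2.
MRS depends only on x: 7/x = 0.2 ⇒ x* = 7/0.2 = 35.
From the budget, 5·y = 115 − 1·35 = 80, so y* = 16.

x* = 35, y* = 16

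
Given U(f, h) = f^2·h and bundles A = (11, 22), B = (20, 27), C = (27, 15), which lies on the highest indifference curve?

Evaluate utility at each bundle:
U(A) = 2662.
U(B) = 10800.
U(C) = 10935.
Highest utility is C, so C ≻ B ≻ A.

Bundle C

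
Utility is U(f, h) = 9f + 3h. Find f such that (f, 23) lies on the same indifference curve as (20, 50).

f = 29

U(20, 50) = 330.
Set U(f, 23) = 330 and solve.
9f + 3·23 = 330 ⇒ 9f = 261 ⇒ f = 29.
Check: U(29, 23) = 330.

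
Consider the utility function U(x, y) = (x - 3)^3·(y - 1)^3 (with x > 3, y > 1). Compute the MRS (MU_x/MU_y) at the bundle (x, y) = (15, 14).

MU_x = 3·(x−3)^2·(y−1)^3, MU_y = 3·(x−3)^3·(y−1)^2.
MRS = (y−1)/(x−3).
At (15, 14): MRS = 13/12.
The indifference curve has slope −13/12 at this bundle.

MRS = 13/12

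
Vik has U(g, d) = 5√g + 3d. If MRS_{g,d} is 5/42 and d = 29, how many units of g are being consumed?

g = 49

MU_g = 5/(2√g), MU_d = 3.
MRS = 5/(2√g) ÷ 3.
MRS depends only on g: (5/6)/√g = 5/42 ⇒ √g = (5/6)/(5/42) = 7 ⇒ g = 49.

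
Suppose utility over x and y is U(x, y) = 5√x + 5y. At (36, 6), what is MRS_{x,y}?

MRS = 1/12

MU_x = 5/(2√x), MU_y = 5.
MRS = 5/(2√x) ÷ 5.
At (36, 6): MRS = 1/12.
So at (36, 6) the consumer would give up 1/12 units of y for one more unit of x.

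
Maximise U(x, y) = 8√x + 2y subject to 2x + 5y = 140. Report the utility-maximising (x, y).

x* = 25, y* = 18

MU_x = 8/(2√x), MU_y = 2.
MRS = 8/(2√x) ÷ 2.
Tangency: set MRS = p_x/p_y = 2/5 = 0.4.
MRS depends only on x: 2/√x = 0.4 ⇒ √x = 2/0.4 = 5 ⇒ x* = 25.
From the budget, 5·y = 140 − 2·25 = 90, so y* = 18.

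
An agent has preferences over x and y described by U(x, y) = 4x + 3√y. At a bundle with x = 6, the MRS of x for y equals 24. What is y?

y = 81

MU_x = 4, MU_y = 3/(2√y).
MRS = 4 ÷ (3/(2√y)).
MRS depends only on y: (8/3)·√y = 24 ⇒ √y = 24/(8/3) = 9 ⇒ y = 81.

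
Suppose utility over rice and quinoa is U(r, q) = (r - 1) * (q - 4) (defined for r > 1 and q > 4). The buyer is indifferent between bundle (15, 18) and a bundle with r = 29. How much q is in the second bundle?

q = 11

U(15, 18) = 196.
Set U(29, q) = 196 and solve.
With r = 29: (29 − 1) = 28, so (q − 4) = 196/28 = 7.
So q = 4 + 7 = 11.
Check: U(29, 11) = 196.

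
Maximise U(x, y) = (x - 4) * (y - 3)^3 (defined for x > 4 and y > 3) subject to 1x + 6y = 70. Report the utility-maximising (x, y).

MU_x = (y−3)^3, MU_y = 3·(x−4)·(y−3)^2.
MRS = (1/3)·(y−3)/(x−4).
Tangency: set MRS = p_x/p_y = 1/6.
So (1/3)·(y − 3)/(x − 4) = 1/6, i.e. (y − 3) = 0.5·(x − 4).
Rewrite the budget in excess-of-subsistence terms: 1·(x − 4) + 6·(y − 3) = 70 − 1·4 − 6·3 = 48.
Substituting, 4·(x − 4) = 48, so x − 4 = 12 and x* = 16.
Then y − 3 = 0.5·12 = 6, so y* = 9.

x* = 16, y* = 9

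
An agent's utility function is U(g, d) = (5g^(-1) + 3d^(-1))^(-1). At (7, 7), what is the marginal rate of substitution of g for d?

For CES with ρ = -1, MRS = (5/3)·(d/g)^2.
At (7, 7): MRS = 5/3.
So at (7, 7) the consumer would give up 5/3 units of d for one more unit of g.

MRS = 5/3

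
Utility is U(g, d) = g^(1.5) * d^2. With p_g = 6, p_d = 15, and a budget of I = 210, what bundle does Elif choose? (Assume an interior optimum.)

g* = 15, d* = 8

MU_g = 1.5·√g·d^2 and MU_d = 2·g^(1.5)·d.
MRS = MU_g/MU_d = (0.75)·d/g.
Tangency: set MRS = p_g/p_d = 6/15 = 0.4.
So (0.75)·d/g = 0.4, i.e. d = (8/15)·g.
Substitute into the budget 6·g + 15·d = 210: 14·g = 210, so g* = 15.
Then d* = (8/15)·15 = 8.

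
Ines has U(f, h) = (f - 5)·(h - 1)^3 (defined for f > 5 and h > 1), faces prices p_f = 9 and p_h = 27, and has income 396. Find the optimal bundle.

MU_f = (h−1)^3, MU_h = 3·(f−5)·(h−1)^2.
MRS = (1/3)·(h−1)/(f−5).
Tangency: set MRS = p_f/p_h = 9/27 = 1/3.
So (1/3)·(h − 1)/(f − 5) = 1/3, i.e. (h − 1) = (f − 5).
Rewrite the budget in excess-of-subsistence terms: 9·(f − 5) + 27·(h − 1) = 396 − 9·5 − 27·1 = 324.
Substituting, 36·(f − 5) = 324, so f − 5 = 9 and f* = 14.
Then h − 1 = 9, so h* = 10.

f* = 14, h* = 10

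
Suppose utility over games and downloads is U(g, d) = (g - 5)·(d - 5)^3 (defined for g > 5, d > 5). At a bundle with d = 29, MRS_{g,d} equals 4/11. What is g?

MU_g = (d−5)^3, MU_d = 3·(g−5)·(d−5)^2.
MRS = (1/3)·(d−5)/(g−5).
Substitute d = 29: MRS = 8/(g − 5). Setting this equal to 4/11 gives g − 5 = 8/(4/11) = 22, so g = 27.

g = 27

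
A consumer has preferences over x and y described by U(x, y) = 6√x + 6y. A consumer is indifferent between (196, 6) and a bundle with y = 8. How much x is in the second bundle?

x = 144

U(196, 6) = 120.
Set U(x, 8) = 120 and solve.
With y = 8: 6√x = 120 − 6·8 = 72, so √x = 12 and x = 144.
Check: U(144, 8) = 120.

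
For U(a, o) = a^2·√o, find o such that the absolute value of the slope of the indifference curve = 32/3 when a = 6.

o = 16

MU_a = 2·a·√o and MU_o = 0.5·a^2·o^(-0.5).
MRS = MU_a/MU_o = (4)·o/a.
Substitute a = 6: MRS = o/1.5. Setting o/1.5 = 32/3 gives o = (32/3)·1.5 = 16.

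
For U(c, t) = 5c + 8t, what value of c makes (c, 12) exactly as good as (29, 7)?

c = 21

U(29, 7) = 201.
Set U(c, 12) = 201 and solve.
5c + 8·12 = 201 ⇒ 5c = 105 ⇒ c = 21.
Check: U(21, 12) = 201.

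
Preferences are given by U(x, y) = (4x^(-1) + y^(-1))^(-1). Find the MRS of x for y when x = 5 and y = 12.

For CES with ρ = -1, MRS = (4/1)·(y/x)^2.
At (5, 12): MRS = 576/25.
That is, one extra unit of x is worth 576/25 units of y at the margin.

MRS = 576/25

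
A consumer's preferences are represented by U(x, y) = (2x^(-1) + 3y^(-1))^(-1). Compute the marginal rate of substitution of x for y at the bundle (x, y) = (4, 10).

For CES with ρ = -1, MRS = (2/3)·(y/x)^2.
At (4, 10): MRS = 25/6.
That is, one extra unit of x is worth 25/6 units of y at the margin.

MRS = 25/6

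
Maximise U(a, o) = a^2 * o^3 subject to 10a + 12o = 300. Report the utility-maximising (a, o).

a* = 12, o* = 15

MU_a = 2·a·o^3 and MU_o = 3·a^2·o^2.
MRS = MU_a/MU_o = (2/3)·o/a.
Tangency: set MRS = p_a/p_o = 10/12 = 5/6.
So (2/3)·o/a = 5/6, i.e. o = 1.25·a.
Substitute into the budget 10·a + 12·o = 300: 25·a = 300, so a* = 12.
Then o* = 1.25·12 = 15.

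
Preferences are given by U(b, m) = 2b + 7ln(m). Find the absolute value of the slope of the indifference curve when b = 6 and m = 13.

MRS = 26/7

MU_b = 2, MU_m = 7/m.
MRS = 2 ÷ (7/m).
At (6, 13): MRS = 26/7.
That is, one extra unit of b is worth 26/7 units of m at the margin.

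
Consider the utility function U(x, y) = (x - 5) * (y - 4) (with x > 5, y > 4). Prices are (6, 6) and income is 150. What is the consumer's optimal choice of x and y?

x* = 13, y* = 12

MU_x = (y−4), MU_y = (x−5).
MRS = (y−4)/(x−5).
Tangency: set MRS = p_x/p_y = 6/6 = 1.
So (y − 4)/(x − 5) = 1, i.e. (y − 4) = (x − 5).
Rewrite the budget in excess-of-subsistence terms: 6·(x − 5) + 6·(y − 4) = 150 − 6·5 − 6·4 = 96.
Substituting, 12·(x − 5) = 96, so x − 5 = 8 and x* = 13.
Then y − 4 = 8, so y* = 12.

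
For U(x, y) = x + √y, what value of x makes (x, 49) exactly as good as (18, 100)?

x = 21

U(18, 100) = 28.
Set U(x, 49) = 28 and solve.
With y = 49: √49 = 7, so x = 28 − 7 = 21.
Check: U(21, 49) = 28.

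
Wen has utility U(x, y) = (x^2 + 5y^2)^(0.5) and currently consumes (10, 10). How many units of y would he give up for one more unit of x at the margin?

For CES with ρ = 2, MRS = (1/5)·(y/x)^(-1).
At (10, 10): MRS = 0.2.
The indifference curve has slope −0.2 at this bundle.

MRS = 0.2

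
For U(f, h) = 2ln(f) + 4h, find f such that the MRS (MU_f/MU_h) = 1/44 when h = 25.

f = 22

MU_f = 2/f, MU_h = 4.
MRS = 2/f ÷ 4.
MRS depends only on f: 0.5/f = 1/44 ⇒ f = 0.5/(1/44) = 22.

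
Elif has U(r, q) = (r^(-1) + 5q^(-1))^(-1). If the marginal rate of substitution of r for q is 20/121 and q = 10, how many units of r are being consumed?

For CES with ρ = -1, MRS = (1/5)·(q/r)^2.
Setting (1/5)·(10/r)^2 = 20/121 gives (10/r)^2 = 100/121, so 10/r = 10/11 and r = 11.

r = 11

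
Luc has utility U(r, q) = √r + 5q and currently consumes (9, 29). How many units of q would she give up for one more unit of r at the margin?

MU_r = 1/(2√r), MU_q = 5.
MRS = 1/(2√r) ÷ 5.
At (9, 29): MRS = 1/30.
So at (9, 29) the consumer would give up 1/30 units of q for one more unit of r.

MRS = 1/30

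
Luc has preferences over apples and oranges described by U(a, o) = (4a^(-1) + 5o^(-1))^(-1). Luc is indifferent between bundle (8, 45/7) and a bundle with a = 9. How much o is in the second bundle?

U depends on (a, o) only through S = 4a^(-1) + 5o^(-1), so equal utility means equal S. At (8, 45/7): S = 23/18.
With a = 9: 4·9^(-1) = 4/9, so 5o^(-1) = 23/18 − 4/9 = 5/6, i.e. o^(-1) = 1/6.
Hence o = 1/(1/6) = 6.
Check: U(9, 6) = 0.7826.

o = 6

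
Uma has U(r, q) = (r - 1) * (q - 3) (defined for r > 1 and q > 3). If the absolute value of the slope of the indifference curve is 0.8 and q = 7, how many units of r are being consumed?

r = 6

MU_r = (q−3), MU_q = (r−1).
MRS = (q−3)/(r−1).
Substitute q = 7: MRS = 4/(r − 1). Setting this equal to 0.8 gives r − 1 = 4/0.8 = 5, so r = 6.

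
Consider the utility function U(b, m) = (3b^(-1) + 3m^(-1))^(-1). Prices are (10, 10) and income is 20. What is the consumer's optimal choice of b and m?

b* = 1, m* = 1

For CES with ρ = -1, MRS = (m/b)^2.
Tangency: set MRS = p_b/p_m = 10/10 = 1.
So (m/b)^2 = 1; taking the square root, m/b = 1, i.e. m = b.
Substitute into the budget 10·b + 10·m = 20: 20·b = 20, so b* = 1 and m* = 1.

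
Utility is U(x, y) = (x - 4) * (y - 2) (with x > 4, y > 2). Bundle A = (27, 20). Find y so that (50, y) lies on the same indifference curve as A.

y = 11

U(27, 20) = 414.
Set U(50, y) = 414 and solve.
With x = 50: (50 − 4) = 46, so (y − 2) = 414/46 = 9.
So y = 2 + 9 = 11.
Check: U(50, 11) = 414.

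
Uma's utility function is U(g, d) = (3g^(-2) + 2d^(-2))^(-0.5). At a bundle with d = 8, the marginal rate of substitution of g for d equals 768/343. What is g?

For CES with ρ = -2, MRS = (3/2)·(d/g)^3.
Setting (3/2)·(8/g)^3 = 768/343 gives (8/g)^3 = 512/343, so 8/g = 8/7 and g = 7.

g = 7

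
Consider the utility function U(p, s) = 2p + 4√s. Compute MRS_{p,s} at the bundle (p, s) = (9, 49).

MU_p = 2, MU_s = 4/(2√s).
MRS = 2 ÷ (4/(2√s)).
At (9, 49): MRS = 7.
That is, one extra unit of p is worth 7 units of s at the margin.

MRS = 7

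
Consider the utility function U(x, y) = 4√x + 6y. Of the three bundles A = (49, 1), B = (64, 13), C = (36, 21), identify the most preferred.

Evaluate utility at each bundle:
U(A) = 34.000.
U(B) = 110.000.
U(C) = 150.000.
Highest utility is C, so C ≻ B ≻ A.

Bundle C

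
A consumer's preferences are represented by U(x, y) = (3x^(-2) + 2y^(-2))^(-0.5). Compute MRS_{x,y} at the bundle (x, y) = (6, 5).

MRS = 125/144

For CES with ρ = -2, MRS = (3/2)·(y/x)^3.
At (6, 5): MRS = 125/144.
So at (6, 5) the consumer would give up 125/144 units of y for one more unit of x.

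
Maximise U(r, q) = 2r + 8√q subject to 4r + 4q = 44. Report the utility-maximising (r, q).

MU_r = 2, MU_q = 8/(2√q).
MRS = 2 ÷ (8/(2√q)).
Tangency: set MRS = p_r/p_q = 4/4 = 1.
MRS depends only on q: 0.5·√q = 1 ⇒ √q = 1/0.5 = 2 ⇒ q* = 4.
From the budget, 4·r = 44 − 4·4 = 28, so r* = 7.

r* = 7, q* = 4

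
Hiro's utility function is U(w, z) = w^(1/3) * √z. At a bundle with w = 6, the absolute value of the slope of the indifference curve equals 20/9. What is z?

MU_w = 1/3·w^(-2/3)·√z and MU_z = 0.5·w^(1/3)·z^(-0.5).
MRS = MU_w/MU_z = (2/3)·z/w.
Substitute w = 6: MRS = z/9. Setting z/9 = 20/9 gives z = (20/9)·9 = 20.

z = 20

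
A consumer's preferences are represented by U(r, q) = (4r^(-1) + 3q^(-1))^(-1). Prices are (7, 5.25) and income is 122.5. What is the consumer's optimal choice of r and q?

r* = 10, q* = 10

For CES with ρ = -1, MRS = (4/3)·(q/r)^2.
Tangency: set MRS = p_r/p_q = 7/5.25 = 4/3.
So (q/r)^2 = 1; taking the square root, q/r = 1, i.e. q = r.
Substitute into the budget 7·r + 5.25·q = 122.5: 12.25·r = 122.5, so r* = 10 and q* = 10.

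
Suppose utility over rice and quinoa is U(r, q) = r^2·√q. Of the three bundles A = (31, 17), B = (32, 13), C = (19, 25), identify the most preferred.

Evaluate utility at each bundle:
U(A) = 3962.305.
U(B) = 3692.085.
U(C) = 1805.000.
Highest utility is A, so A ≻ B ≻ C.

Bundle A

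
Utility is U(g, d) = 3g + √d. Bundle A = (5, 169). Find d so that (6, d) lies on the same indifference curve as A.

U(5, 169) = 28.
Set U(6, d) = 28 and solve.
With g = 6: √d = 28 − 3·6 = 10, so √d = 10 and d = 100.
Check: U(6, 100) = 28.

d = 100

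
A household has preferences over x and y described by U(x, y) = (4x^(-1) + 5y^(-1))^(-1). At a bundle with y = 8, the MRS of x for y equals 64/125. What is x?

For CES with ρ = -1, MRS = (4/5)·(y/x)^2.
Setting (4/5)·(8/x)^2 = 64/125 gives (8/x)^2 = 16/25, so 8/x = 0.8 and x = 10.

x = 10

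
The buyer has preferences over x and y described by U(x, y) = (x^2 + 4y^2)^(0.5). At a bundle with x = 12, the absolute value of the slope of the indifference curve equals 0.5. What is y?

For CES with ρ = 2, MRS = (1/4)·(y/x)^(-1).
Setting (1/4)·(y/12)^(-1) = 0.5 gives (y/12)^(-1) = 2, so y/12 = 0.5 and y = 6.

y = 6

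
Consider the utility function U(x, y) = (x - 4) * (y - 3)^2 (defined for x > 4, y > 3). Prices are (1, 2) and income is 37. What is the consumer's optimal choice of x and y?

MU_x = (y−3)^2, MU_y = 2·(x−4)·(y−3).
MRS = (1/2)·(y−3)/(x−4).
Tangency: set MRS = p_x/p_y = 1/2 = 0.5.
So (1/2)·(y − 3)/(x − 4) = 0.5, i.e. (y − 3) = (x − 4).
Rewrite the budget in excess-of-subsistence terms: 1·(x − 4) + 2·(y − 3) = 37 − 1·4 − 2·3 = 27.
Substituting, 3·(x − 4) = 27, so x − 4 = 9 and x* = 13.
Then y − 3 = 9, so y* = 12.

x* = 13, y* = 12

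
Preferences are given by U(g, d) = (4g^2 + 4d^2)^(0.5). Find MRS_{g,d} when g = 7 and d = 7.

For CES with ρ = 2, MRS = (d/g)^(-1).
At (7, 7): MRS = 1.
So at (7, 7) the consumer would give up 1 units of d for one more unit of g.

MRS = 1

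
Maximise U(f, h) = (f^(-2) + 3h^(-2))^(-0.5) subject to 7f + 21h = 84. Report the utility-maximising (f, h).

For CES with ρ = -2, MRS = (1/3)·(h/f)^3.
Tangency: set MRS = p_f/p_h = 7/21 = 1/3.
So (h/f)^3 = 1; taking the cube root, h/f = 1, i.e. h = f.
Substitute into the budget 7·f + 21·h = 84: 28·f = 84, so f* = 3 and h* = 3.

f* = 3, h* = 3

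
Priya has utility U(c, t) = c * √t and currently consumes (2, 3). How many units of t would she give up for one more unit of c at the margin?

MRS = 3

MU_c = √t and MU_t = 0.5·c·t^(-0.5).
MRS = MU_c/MU_t = (2)·t/c.
At (2, 3): MRS = 3.
So at (2, 3) the consumer would give up 3 units of t for one more unit of c.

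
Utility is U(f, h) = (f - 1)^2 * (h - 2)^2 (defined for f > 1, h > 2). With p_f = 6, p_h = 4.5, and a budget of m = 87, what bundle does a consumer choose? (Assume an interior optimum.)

f* = 7, h* = 10

MU_f = 2·(f−1)·(h−2)^2, MU_h = 2·(f−1)^2·(h−2).
MRS = (h−2)/(f−1).
Tangency: set MRS = p_f/p_h = 6/4.5 = 4/3.
So (h − 2)/(f − 1) = 4/3, i.e. (h − 2) = (4/3)·(f − 1).
Rewrite the budget in excess-of-subsistence terms: 6·(f − 1) + 4.5·(h − 2) = 87 − 6·1 − 4.5·2 = 72.
Substituting, 12·(f − 1) = 72, so f − 1 = 6 and f* = 7.
Then h − 2 = (4/3)·6 = 8, so h* = 10.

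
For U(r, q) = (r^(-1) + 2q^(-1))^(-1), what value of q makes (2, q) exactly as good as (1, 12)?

U depends on (r, q) only through S = r^(-1) + 2q^(-1), so equal utility means equal S. At (1, 12): S = 7/6.
With r = 2: 2^(-1) = 0.5, so 2q^(-1) = 7/6 − 0.5 = 2/3, i.e. q^(-1) = 1/3.
Hence q = 1/(1/3) = 3.
Check: U(2, 3) = 0.8571.

q = 3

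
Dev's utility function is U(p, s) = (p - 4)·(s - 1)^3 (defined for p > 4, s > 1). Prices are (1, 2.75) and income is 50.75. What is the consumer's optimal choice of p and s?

MU_p = (s−1)^3, MU_s = 3·(p−4)·(s−1)^2.
MRS = (1/3)·(s−1)/(p−4).
Tangency: set MRS = p_p/p_s = 1/2.75 = 4/11.
So (1/3)·(s − 1)/(p − 4) = 4/11, i.e. (s − 1) = (12/11)·(p − 4).
Rewrite the budget in excess-of-subsistence terms: 1·(p − 4) + 2.75·(s − 1) = 50.75 − 1·4 − 2.75·1 = 44.
Substituting, 4·(p − 4) = 44, so p − 4 = 11 and p* = 15.
Then s − 1 = (12/11)·11 = 12, so s* = 13.

p* = 15, s* = 13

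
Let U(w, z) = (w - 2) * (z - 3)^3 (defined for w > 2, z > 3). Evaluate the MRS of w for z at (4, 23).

MU_w = (z−3)^3, MU_z = 3·(w−2)·(z−3)^2.
MRS = (1/3)·(z−3)/(w−2).
At (4, 23): MRS = 10/3.
The indifference curve has slope −10/3 at this bundle.

MRS = 10/3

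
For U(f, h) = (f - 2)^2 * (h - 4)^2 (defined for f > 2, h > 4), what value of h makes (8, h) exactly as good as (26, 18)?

h = 60

U(26, 18) = 112896.
Set U(8, h) = 112896 and solve.
With f = 8: (8 − 2)^2 = 36, so (h − 4)^2 = 112896/36 = 3136.
Taking the square root (with h > 4): h − 4 = 56, so h = 60.
Check: U(8, 60) = 112896.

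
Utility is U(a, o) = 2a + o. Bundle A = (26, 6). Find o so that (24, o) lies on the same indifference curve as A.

o = 10

U(26, 6) = 58.
Set U(24, o) = 58 and solve.
2·24 + o = 58 ⇒ o = 10 ⇒ o = 10.
Check: U(24, 10) = 58.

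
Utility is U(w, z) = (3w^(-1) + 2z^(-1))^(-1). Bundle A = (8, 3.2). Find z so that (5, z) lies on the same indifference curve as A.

U depends on (w, z) only through S = 3w^(-1) + 2z^(-1), so equal utility means equal S. At (8, 3.2): S = 1.
With w = 5: 3·5^(-1) = 0.6, so 2z^(-1) = 1 − 0.6 = 0.4, i.e. z^(-1) = 0.2.
Hence z = 1/0.2 = 5.
Check: U(5, 5) = 1.

z = 5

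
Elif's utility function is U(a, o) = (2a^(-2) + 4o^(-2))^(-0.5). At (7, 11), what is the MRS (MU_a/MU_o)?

For CES with ρ = -2, MRS = (2/4)·(o/a)^3.
At (7, 11): MRS = 1331/686.
That is, one extra unit of a is worth 1331/686 units of o at the margin.

MRS = 1331/686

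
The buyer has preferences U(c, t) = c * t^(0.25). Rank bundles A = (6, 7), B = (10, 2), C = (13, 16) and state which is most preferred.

Bundle C

Evaluate utility at each bundle:
U(A) = 9.759.
U(B) = 11.892.
U(C) = 26.000.
Highest utility is C, so C ≻ B ≻ A.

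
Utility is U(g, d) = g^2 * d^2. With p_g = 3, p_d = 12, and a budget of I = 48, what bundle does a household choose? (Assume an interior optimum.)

g* = 8, d* = 2

MU_g = 2·g·d^2 and MU_d = 2·g^2·d.
MRS = MU_g/MU_d = d/g.
Tangency: set MRS = p_g/p_d = 3/12 = 0.25.
So d/g = 0.25, i.e. d = 0.25·g.
Substitute into the budget 3·g + 12·d = 48: 6·g = 48, so g* = 8.
Then d* = 0.25·8 = 2.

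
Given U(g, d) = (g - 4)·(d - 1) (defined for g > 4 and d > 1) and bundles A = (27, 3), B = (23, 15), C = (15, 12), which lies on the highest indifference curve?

Evaluate utility at each bundle:
U(A) = 46.
U(B) = 266.
U(C) = 121.
Highest utility is B, so B ≻ C ≻ A.

Bundle B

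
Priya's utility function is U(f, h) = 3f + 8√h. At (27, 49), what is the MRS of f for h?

MU_f = 3, MU_h = 8/(2√h).
MRS = 3 ÷ (8/(2√h)).
At (27, 49): MRS = 5.25.
That is, one extra unit of f is worth 5.25 units of h at the margin.

MRS = 5.25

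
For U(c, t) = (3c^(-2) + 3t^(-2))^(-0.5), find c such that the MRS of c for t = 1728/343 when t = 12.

For CES with ρ = -2, MRS = (t/c)^3.
Setting (12/c)^3 = 1728/343 gives 12/c = 12/7 and c = 7.

c = 7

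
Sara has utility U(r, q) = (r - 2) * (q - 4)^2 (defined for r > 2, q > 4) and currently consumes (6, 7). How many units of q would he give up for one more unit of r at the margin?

MRS = 0.375

MU_r = (q−4)^2, MU_q = 2·(r−2)·(q−4).
MRS = (1/2)·(q−4)/(r−2).
At (6, 7): MRS = 0.375.
The indifference curve has slope −0.375 at this bundle.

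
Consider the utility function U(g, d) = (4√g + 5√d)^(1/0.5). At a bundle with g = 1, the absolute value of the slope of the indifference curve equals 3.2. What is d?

For CES with ρ = 0.5, MRS = (4/5)·√(d/g).
Setting (4/5)·√(d/1) = 3.2 gives √(d/1) = 4, so d/1 = 16 and d = 16.

d = 16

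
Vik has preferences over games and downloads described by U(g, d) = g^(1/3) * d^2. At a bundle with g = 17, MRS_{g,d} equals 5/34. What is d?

MU_g = 1/3·g^(-2/3)·d^2 and MU_d = 2·g^(1/3)·d.
MRS = MU_g/MU_d = (1/6)·d/g.
Substitute g = 17: MRS = d/102. Setting d/102 = 5/34 gives d = (5/34)·102 = 15.

d = 15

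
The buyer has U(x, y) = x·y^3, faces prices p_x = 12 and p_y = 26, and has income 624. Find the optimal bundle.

MU_x = y^3 and MU_y = 3·x·y^2.
MRS = MU_x/MU_y = (1/3)·y/x.
Tangency: set MRS = p_x/p_y = 12/26 = 6/13.
So (1/3)·y/x = 6/13, i.e. y = (18/13)·x.
Substitute into the budget 12·x + 26·y = 624: 48·x = 624, so x* = 13.
Then y* = (18/13)·13 = 18.

x* = 13, y* = 18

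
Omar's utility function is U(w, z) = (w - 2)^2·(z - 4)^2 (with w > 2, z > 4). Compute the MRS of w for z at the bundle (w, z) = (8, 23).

MU_w = 2·(w−2)·(z−4)^2, MU_z = 2·(w−2)^2·(z−4).
MRS = (z−4)/(w−2).
At (8, 23): MRS = 19/6.
That is, one extra unit of w is worth 19/6 units of z at the margin.

MRS = 19/6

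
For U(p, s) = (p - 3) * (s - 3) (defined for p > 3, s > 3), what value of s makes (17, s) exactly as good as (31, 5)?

s = 7

U(31, 5) = 56.
Set U(17, s) = 56 and solve.
With p = 17: (17 − 3) = 14, so (s − 3) = 56/14 = 4.
So s = 3 + 4 = 7.
Check: U(17, 7) = 56.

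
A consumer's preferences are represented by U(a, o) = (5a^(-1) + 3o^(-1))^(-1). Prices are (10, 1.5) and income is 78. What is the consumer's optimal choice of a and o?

For CES with ρ = -1, MRS = (5/3)·(o/a)^2.
Tangency: set MRS = p_a/p_o = 10/1.5 = 20/3.
So (o/a)^2 = 4; taking the square root, o/a = 2, i.e. o = 2·a.
Substitute into the budget 10·a + 1.5·o = 78: 13·a = 78, so a* = 6 and o* = 2·6 = 12.

a* = 6, o* = 12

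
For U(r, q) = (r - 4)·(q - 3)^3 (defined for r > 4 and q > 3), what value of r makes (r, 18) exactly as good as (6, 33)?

U(6, 33) = 54000.
Set U(r, 18) = 54000 and solve.
With q = 18: (18 − 3)^3 = 3375, so (r − 4) = 54000/3375 = 16.
So r = 4 + 16 = 20.
Check: U(20, 18) = 54000.

r = 20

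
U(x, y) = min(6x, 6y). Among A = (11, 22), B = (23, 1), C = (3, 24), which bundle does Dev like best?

Bundle A

Evaluate utility at each bundle:
U(A) = 66.
U(B) = 6.
U(C) = 18.
Highest utility is A, so A ≻ C ≻ B.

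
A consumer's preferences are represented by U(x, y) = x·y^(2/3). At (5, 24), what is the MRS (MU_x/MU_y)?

MRS = 7.2

MU_x = y^(2/3) and MU_y = 2/3·x·y^(-1/3).
MRS = MU_x/MU_y = (1.5)·y/x.
At (5, 24): MRS = 7.2.
So at (5, 24) the consumer would give up 7.2 units of y for one more unit of x.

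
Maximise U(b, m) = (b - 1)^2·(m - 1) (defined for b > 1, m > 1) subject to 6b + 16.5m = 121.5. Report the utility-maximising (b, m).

b* = 12, m* = 3

MU_b = 2·(b−1)·(m−1), MU_m = (b−1)^2.
MRS = (2/1)·(m−1)/(b−1).
Tangency: set MRS = p_b/p_m = 6/16.5 = 4/11.
So (2/1)·(m − 1)/(b − 1) = 4/11, i.e. (m − 1) = (2/11)·(b − 1).
Rewrite the budget in excess-of-subsistence terms: 6·(b − 1) + 16.5·(m − 1) = 121.5 − 6·1 − 16.5·1 = 99.
Substituting, 9·(b − 1) = 99, so b − 1 = 11 and b* = 12.
Then m − 1 = (2/11)·11 = 2, so m* = 3.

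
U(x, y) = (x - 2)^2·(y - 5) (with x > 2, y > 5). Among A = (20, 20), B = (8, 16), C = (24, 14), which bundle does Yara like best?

Evaluate utility at each bundle:
U(A) = 4860.
U(B) = 396.
U(C) = 4356.
Highest utility is A, so A ≻ C ≻ B.

Bundle A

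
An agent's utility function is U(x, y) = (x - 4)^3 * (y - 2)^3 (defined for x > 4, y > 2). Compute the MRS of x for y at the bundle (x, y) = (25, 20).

MRS = 6/7

MU_x = 3·(x−4)^2·(y−2)^3, MU_y = 3·(x−4)^3·(y−2)^2.
MRS = (y−2)/(x−4).
At (25, 20): MRS = 6/7.
The indifference curve has slope −6/7 at this bundle.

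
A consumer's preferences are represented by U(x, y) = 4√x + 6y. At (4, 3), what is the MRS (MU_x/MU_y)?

MRS = 1/6

MU_x = 4/(2√x), MU_y = 6.
MRS = 4/(2√x) ÷ 6.
At (4, 3): MRS = 1/6.
The indifference curve has slope −1/6 at this bundle.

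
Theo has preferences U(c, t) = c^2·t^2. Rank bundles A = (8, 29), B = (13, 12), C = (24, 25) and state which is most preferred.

Evaluate utility at each bundle:
U(A) = 53824.
U(B) = 24336.
U(C) = 360000.
Highest utility is C, so C ≻ A ≻ B.

Bundle C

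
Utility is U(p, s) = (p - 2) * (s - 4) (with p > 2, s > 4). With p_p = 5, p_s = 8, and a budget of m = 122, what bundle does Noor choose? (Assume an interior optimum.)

MU_p = (s−4), MU_s = (p−2).
MRS = (s−4)/(p−2).
Tangency: set MRS = p_p/p_s = 5/8 = 0.625.
So (s − 4)/(p − 2) = 0.625, i.e. (s − 4) = 0.625·(p − 2).
Rewrite the budget in excess-of-subsistence terms: 5·(p − 2) + 8·(s − 4) = 122 − 5·2 − 8·4 = 80.
Substituting, 10·(p − 2) = 80, so p − 2 = 8 and p* = 10.
Then s − 4 = 0.625·8 = 5, so s* = 9.

p* = 10, s* = 9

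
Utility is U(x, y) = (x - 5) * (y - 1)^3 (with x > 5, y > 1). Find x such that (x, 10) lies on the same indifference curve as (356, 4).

x = 18

U(356, 4) = 9477.
Set U(x, 10) = 9477 and solve.
With y = 10: (10 − 1)^3 = 729, so (x − 5) = 9477/729 = 13.
So x = 5 + 13 = 18.
Check: U(18, 10) = 9477.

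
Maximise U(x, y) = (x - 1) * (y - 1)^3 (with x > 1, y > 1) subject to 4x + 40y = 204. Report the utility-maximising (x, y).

MU_x = (y−1)^3, MU_y = 3·(x−1)·(y−1)^2.
MRS = (1/3)·(y−1)/(x−1).
Tangency: set MRS = p_x/p_y = 4/40 = 0.1.
So (1/3)·(y − 1)/(x − 1) = 0.1, i.e. (y − 1) = 0.3·(x − 1).
Rewrite the budget in excess-of-subsistence terms: 4·(x − 1) + 40·(y − 1) = 204 − 4·1 − 40·1 = 160.
Substituting, 16·(x − 1) = 160, so x − 1 = 10 and x* = 11.
Then y − 1 = 0.3·10 = 3, so y* = 4.

x* = 11, y* = 4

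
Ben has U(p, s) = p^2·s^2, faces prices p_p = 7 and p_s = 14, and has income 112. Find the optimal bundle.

MU_p = 2·p·s^2 and MU_s = 2·p^2·s.
MRS = MU_p/MU_s = s/p.
Tangency: set MRS = p_p/p_s = 7/14 = 0.5.
So s/p = 0.5, i.e. s = 0.5·p.
Substitute into the budget 7·p + 14·s = 112: 14·p = 112, so p* = 8.
Then s* = 0.5·8 = 4.

p* = 8, s* = 4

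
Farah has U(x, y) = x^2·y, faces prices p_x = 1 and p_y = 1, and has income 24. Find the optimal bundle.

x* = 16, y* = 8

MU_x = 2·x·y and MU_y = x^2.
MRS = MU_x/MU_y = (2/1)·y/x.
Tangency: set MRS = p_x/p_y = 1/1 = 1.
So (2/1)·y/x = 1, i.e. y = 0.5·x.
Substitute into the budget 1·x + 1·y = 24: 1.5·x = 24, so x* = 16.
Then y* = 0.5·16 = 8.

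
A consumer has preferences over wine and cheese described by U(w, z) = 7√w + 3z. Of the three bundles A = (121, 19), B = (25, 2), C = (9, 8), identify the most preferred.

Bundle A

Evaluate utility at each bundle:
U(A) = 134.000.
U(B) = 41.000.
U(C) = 45.000.
Highest utility is A, so A ≻ C ≻ B.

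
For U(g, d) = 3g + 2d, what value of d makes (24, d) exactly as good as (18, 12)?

d = 3

U(18, 12) = 78.
Set U(24, d) = 78 and solve.
3·24 + 2d = 78 ⇒ 2d = 6 ⇒ d = 3.
Check: U(24, 3) = 78.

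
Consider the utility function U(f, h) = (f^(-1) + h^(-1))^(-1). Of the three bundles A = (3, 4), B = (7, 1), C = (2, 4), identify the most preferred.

Evaluate utility at each bundle:
U(A) = 1.714.
U(B) = 0.875.
U(C) = 1.333.
Highest utility is A, so A ≻ C ≻ B.

Bundle A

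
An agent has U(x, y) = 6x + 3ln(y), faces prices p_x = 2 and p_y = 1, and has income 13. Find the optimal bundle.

MU_x = 6, MU_y = 3/y.
MRS = 6 ÷ (3/y).
Tangency: set MRS = p_x/p_y = 2/1 = 2.
MRS depends only on y: 2·y = 2 ⇒ y* = 2/2 = 1.
From the budget, 2·x = 13 − 1·1 = 12, so x* = 6.

x* = 6, y* = 1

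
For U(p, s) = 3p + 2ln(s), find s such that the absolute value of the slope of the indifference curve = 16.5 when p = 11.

s = 11

MU_p = 3, MU_s = 2/s.
MRS = 3 ÷ (2/s).
MRS depends only on s: 1.5·s = 16.5 ⇒ s = 16.5/1.5 = 11.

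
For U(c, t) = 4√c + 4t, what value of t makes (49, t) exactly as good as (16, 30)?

t = 27

U(16, 30) = 136.
Set U(49, t) = 136 and solve.
With c = 49: √49 = 7, so 4t = 136 − 4·7 = 108 and t = 27.
Check: U(49, 27) = 136.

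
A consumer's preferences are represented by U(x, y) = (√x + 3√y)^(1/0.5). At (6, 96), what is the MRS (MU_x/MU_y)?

For CES with ρ = 0.5, MRS = (1/3)·√(y/x).
At (6, 96): MRS = 4/3.
That is, one extra unit of x is worth 4/3 units of y at the margin.

MRS = 4/3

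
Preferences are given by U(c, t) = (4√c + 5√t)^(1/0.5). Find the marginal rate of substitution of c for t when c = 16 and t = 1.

For CES with ρ = 0.5, MRS = (4/5)·√(t/c).
At (16, 1): MRS = 0.2.
That is, one extra unit of c is worth 0.2 units of t at the margin.

MRS = 0.2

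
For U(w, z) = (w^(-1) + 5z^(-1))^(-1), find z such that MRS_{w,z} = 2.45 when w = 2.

For CES with ρ = -1, MRS = (1/5)·(z/w)^2.
Setting (1/5)·(z/2)^2 = 2.45 gives (z/2)^2 = 12.25, so z/2 = 3.5 and z = 7.

z = 7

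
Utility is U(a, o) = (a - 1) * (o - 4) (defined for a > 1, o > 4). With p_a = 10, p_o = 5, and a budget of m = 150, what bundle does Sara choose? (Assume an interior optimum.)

a* = 7, o* = 16

MU_a = (o−4), MU_o = (a−1).
MRS = (o−4)/(a−1).
Tangency: set MRS = p_a/p_o = 10/5 = 2.
So (o − 4)/(a − 1) = 2, i.e. (o − 4) = 2·(a − 1).
Rewrite the budget in excess-of-subsistence terms: 10·(a − 1) + 5·(o − 4) = 150 − 10·1 − 5·4 = 120.
Substituting, 20·(a − 1) = 120, so a − 1 = 6 and a* = 7.
Then o − 4 = 2·6 = 12, so o* = 16.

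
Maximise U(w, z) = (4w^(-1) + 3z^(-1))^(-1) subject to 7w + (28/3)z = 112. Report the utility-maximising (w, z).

w* = 8, z* = 6

For CES with ρ = -1, MRS = (4/3)·(z/w)^2.
Tangency: set MRS = p_w/p_z = 7/(28/3) = 0.75.
So (z/w)^2 = 9/16; taking the square root, z/w = 0.75, i.e. z = 0.75·w.
Substitute into the budget 7·w + (28/3)·z = 112: 14·w = 112, so w* = 8 and z* = 0.75·8 = 6.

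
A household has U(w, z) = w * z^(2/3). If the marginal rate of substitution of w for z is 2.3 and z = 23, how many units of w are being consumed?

MU_w = z^(2/3) and MU_z = 2/3·w·z^(-1/3).
MRS = MU_w/MU_z = (1.5)·z/w.
Substitute z = 23: MRS = 34.5/w. Setting 34.5/w = 2.3 gives w = 34.5/2.3 = 15.

w = 15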